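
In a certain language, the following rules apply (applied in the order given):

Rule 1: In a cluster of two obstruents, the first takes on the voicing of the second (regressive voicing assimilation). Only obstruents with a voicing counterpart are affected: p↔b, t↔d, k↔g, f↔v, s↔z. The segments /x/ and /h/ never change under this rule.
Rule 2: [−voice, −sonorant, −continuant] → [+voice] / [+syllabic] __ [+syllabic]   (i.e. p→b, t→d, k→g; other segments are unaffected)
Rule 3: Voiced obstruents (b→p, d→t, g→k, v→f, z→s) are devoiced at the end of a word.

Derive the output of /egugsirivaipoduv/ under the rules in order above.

Rule 1 (regressive voicing assimilation): /g/ precedes the voiceless obstruent /s/, so it devoices to [k] by assimilation. /egugsirivaipoduv/ → eguksirivaipoduv.
Rule 2 (intervocalic voicing): /p/ is a voiceless stop between vowels /i/ and /o/, so it voices to [b]. /eguksirivaipoduv/ → eguksirivaiboduv.
Rule 3 (final devoicing): /v/ is a voiced obstruent in word-final position, so it devoices to [f]. /eguksirivaiboduv/ → eguksirivaiboduf.

eguksirivaiboduf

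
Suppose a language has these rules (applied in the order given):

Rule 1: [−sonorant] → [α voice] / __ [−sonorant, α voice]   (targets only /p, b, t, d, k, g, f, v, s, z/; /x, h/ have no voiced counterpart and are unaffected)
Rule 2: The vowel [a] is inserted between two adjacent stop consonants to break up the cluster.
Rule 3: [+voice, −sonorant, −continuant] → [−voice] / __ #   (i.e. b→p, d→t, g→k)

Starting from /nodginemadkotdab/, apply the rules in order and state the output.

Rule 1 (regressive voicing assimilation): /d/ precedes the voiceless obstruent /k/, so it devoices to [t] by assimilation. /t/ precedes the voiced obstruent /d/, so it voices to [d] by assimilation. /nodginemadkotdab/ → nodginematkoddab.
Rule 2 (stop-cluster a-epenthesis): /d/ and /g/ form a stop–stop cluster, so [a] is inserted between them. /t/ and /k/ form a stop–stop cluster, so [a] is inserted between them. /d/ and /d/ form a stop–stop cluster, so [a] is inserted between them. /nodginematkoddab/ → nodaginematakodadab.
Rule 3 (final devoicing): /b/ is a voiced stop in word-final position, so it devoices to [p]. /nodaginematakodadab/ → nodaginematakodadap.

nodaginematakodadap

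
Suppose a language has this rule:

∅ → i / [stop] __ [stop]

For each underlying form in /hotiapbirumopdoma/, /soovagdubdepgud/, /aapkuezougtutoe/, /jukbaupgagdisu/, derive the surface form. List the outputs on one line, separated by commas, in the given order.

/hotiapbirumopdoma/: /p/ and /b/ form a stop–stop cluster, so [i] is inserted between them. /p/ and /d/ form a stop–stop cluster, so [i] is inserted between them. → [hotiapibirumopidoma].
/soovagdubdepgud/: /g/ and /d/ form a stop–stop cluster, so [i] is inserted between them. /b/ and /d/ form a stop–stop cluster, so [i] is inserted between them. /p/ and /g/ form a stop–stop cluster, so [i] is inserted between them. → [soovagidubidepigud].
/aapkuezougtutoe/: /p/ and /k/ form a stop–stop cluster, so [i] is inserted between them. /g/ and /t/ form a stop–stop cluster, so [i] is inserted between them. → [aapikuezougitutoe].
/jukbaupgagdisu/: /k/ and /b/ form a stop–stop cluster, so [i] is inserted between them. /p/ and /g/ form a stop–stop cluster, so [i] is inserted between them. /g/ and /d/ form a stop–stop cluster, so [i] is inserted between them. → [jukibaupigagidisu].

hotiapibirumopidoma, soovagidubidepigud, aapikuezougitutoe, jukibaupigagidisu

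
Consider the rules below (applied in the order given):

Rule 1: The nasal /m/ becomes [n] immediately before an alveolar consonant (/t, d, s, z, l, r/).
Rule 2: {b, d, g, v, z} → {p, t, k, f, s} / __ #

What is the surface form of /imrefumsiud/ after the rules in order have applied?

Rule 1 (nasal place assimilation): /m/ precedes the alveolar consonant /r/, so it assimilates in place to [n]. /m/ precedes the alveolar consonant /s/, so it assimilates in place to [n]. /imrefumsiud/ → inrefunsiud.
Rule 2 (final devoicing): /d/ is a voiced obstruent in word-final position, so it devoices to [t]. /inrefunsiud/ → inrefunsiut.

inrefunsiut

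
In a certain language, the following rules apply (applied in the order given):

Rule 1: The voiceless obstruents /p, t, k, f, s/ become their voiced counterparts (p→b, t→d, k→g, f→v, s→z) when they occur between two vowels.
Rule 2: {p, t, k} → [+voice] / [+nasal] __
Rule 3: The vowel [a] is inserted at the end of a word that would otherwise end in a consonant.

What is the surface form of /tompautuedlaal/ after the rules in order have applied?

tombauduedlaala

Rule 1 (intervocalic voicing): /t/ is a voiceless obstruent between vowels /u/ and /u/, so it voices to [d]. /tompautuedlaal/ → tompauduedlaal.
Rule 2 (post-nasal voicing): /p/ is a voiceless stop immediately after the nasal /m/, so it voices to [b]. /tompauduedlaal/ → tombauduedlaal.
Rule 3 (final a-epenthesis): the form ends in the consonant /l/, so [a] is inserted word-finally. /tombauduedlaal/ → tombauduedlaala.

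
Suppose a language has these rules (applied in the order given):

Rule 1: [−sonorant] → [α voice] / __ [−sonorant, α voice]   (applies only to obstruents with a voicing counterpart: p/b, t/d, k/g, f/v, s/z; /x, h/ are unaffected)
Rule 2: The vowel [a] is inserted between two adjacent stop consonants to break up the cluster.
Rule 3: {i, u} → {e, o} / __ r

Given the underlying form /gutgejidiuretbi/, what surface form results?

Rule 1 (regressive voicing assimilation): /t/ precedes the voiced obstruent /g/, so it voices to [d] by assimilation. /t/ precedes the voiced obstruent /b/, so it voices to [d] by assimilation. /gutgejidiuretbi/ → gudgejidiuredbi.
Rule 2 (stop-cluster a-epenthesis): /d/ and /g/ form a stop–stop cluster, so [a] is inserted between them. /d/ and /b/ form a stop–stop cluster, so [a] is inserted between them. /gudgejidiuredbi/ → gudagejidiuredabi.
Rule 3 (pre-rhotic lowering): /u/ is a high vowel immediately before /r/, so it lowers to [o]. /gudagejidiuredabi/ → gudagejidioredabi.

gudagejidioredabi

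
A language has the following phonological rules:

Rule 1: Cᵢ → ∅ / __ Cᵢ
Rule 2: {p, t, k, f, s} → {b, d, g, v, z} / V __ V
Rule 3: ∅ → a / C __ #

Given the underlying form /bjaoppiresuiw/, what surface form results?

Rule 1 (degemination): /pp/ is a geminate; the first /p/ deletes. /bjaoppiresuiw/ → bjaopiresuiw.
Rule 2 (intervocalic voicing): /p/ is a voiceless obstruent between vowels /o/ and /i/, so it voices to [b]. /s/ is a voiceless obstruent between vowels /e/ and /u/, so it voices to [z]. /bjaopiresuiw/ → bjaobirezuiw.
Rule 3 (final a-epenthesis): the form ends in the consonant /w/, so [a] is inserted word-finally. /bjaobirezuiw/ → bjaobirezuiwa.

bjaobirezuiwa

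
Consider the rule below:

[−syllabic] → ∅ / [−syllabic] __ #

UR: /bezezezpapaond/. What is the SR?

/d/ is the second consonant of a word-final cluster /nd/, so it deletes.
The other instances of /b/, /z/, /p/, /n/ do not occur in the required environment and remain unchanged.
Surface form: [bezezezpapaon].

bezezezpapaon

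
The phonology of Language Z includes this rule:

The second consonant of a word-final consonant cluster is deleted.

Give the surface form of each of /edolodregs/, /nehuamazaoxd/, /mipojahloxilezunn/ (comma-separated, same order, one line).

/edolodregs/: /s/ is the second consonant of a word-final cluster /gs/, so it deletes. → [edolodreg].
/nehuamazaoxd/: /d/ is the second consonant of a word-final cluster /xd/, so it deletes. → [nehuamazaox].
/mipojahloxilezunn/: /n/ is the second consonant of a word-final cluster /nn/, so it deletes. → [mipojahloxilezun].

edolodreg, nehuamazaox, mipojahloxilezun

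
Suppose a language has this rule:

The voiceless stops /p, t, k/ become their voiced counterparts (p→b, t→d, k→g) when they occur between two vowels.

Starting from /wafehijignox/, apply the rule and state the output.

wafehijignox

No segment of /wafehijignox/ meets the structural description of the rule, so the form surfaces unchanged.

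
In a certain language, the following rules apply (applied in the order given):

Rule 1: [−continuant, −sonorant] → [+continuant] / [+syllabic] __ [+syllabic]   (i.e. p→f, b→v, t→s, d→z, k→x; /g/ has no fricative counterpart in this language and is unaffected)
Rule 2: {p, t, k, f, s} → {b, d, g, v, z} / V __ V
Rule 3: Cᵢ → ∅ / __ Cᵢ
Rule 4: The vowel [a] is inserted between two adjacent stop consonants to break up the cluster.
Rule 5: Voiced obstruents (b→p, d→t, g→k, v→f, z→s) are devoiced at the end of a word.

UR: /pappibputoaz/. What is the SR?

papibapuzoas

Rule 1 (intervocalic spirantization): /t/ is a stop between vowels /u/ and /o/, so it spirantizes to the fricative [s]. /pappibputoaz/ → pappibpusoaz.
Rule 2 (intervocalic voicing): /s/ is a voiceless obstruent between vowels /u/ and /o/, so it voices to [z]. /pappibpusoaz/ → pappibpuzoaz.
Rule 3 (degemination): /pp/ is a geminate; the first /p/ deletes. /pappibpuzoaz/ → papibpuzoaz.
Rule 4 (stop-cluster a-epenthesis): /b/ and /p/ form a stop–stop cluster, so [a] is inserted between them. /papibpuzoaz/ → papibapuzoaz.
Rule 5 (final devoicing): /z/ is a voiced obstruent in word-final position, so it devoices to [s]. /papibapuzoaz/ → papibapuzoas.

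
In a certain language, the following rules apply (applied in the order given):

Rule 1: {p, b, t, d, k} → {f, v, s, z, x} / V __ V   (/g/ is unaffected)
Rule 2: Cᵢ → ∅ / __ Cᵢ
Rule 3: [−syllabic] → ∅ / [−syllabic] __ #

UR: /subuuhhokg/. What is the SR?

Rule 1 (intervocalic spirantization): /b/ is a stop between vowels /u/ and /u/, so it spirantizes to the fricative [v]. /subuuhhokg/ → suvuuhhokg.
Rule 2 (degemination): /hh/ is a geminate; the first /h/ deletes. /suvuuhhokg/ → suvuuhokg.
Rule 3 (final cluster simplification): /g/ is the second consonant of a word-final cluster /kg/, so it deletes. /suvuuhokg/ → suvuuhok.

suvuuhok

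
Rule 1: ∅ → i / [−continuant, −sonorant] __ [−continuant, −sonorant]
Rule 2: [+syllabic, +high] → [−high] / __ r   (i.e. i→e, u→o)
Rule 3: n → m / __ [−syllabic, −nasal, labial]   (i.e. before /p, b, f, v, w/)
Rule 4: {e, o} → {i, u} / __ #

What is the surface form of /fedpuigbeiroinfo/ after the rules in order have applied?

fedipuigibeeroimfu

Rule 1 (stop-cluster i-epenthesis): /d/ and /p/ form a stop–stop cluster, so [i] is inserted between them. /g/ and /b/ form a stop–stop cluster, so [i] is inserted between them. /fedpuigbeiroinfo/ → fedipuigibeiroinfo.
Rule 2 (pre-rhotic lowering): /i/ is a high vowel immediately before /r/, so it lowers to [e]. /fedipuigibeiroinfo/ → fedipuigibeeroinfo.
Rule 3 (nasal place assimilation): /n/ precedes the labial consonant /f/, so it assimilates in place to [m]. /fedipuigibeeroinfo/ → fedipuigibeeroimfo.
Rule 4 (final vowel raising): /o/ is a mid vowel in word-final position, so it raises to [u]. /fedipuigibeeroimfo/ → fedipuigibeeroimfu.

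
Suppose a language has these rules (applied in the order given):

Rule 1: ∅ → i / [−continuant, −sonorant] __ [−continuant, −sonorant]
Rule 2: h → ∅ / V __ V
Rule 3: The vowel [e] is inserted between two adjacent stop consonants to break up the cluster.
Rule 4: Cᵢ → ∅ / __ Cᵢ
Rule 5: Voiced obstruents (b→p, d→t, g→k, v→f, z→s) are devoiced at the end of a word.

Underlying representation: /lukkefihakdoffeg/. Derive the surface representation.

lukikefiakidofek

Rule 1 (stop-cluster i-epenthesis): /k/ and /k/ form a stop–stop cluster, so [i] is inserted between them. /k/ and /d/ form a stop–stop cluster, so [i] is inserted between them. /lukkefihakdoffeg/ → lukikefihakidoffeg.
Rule 2 (intervocalic h-deletion): /h/ occurs between vowels /i/ and /a/, so it deletes. /lukikefihakidoffeg/ → lukikefiakidoffeg.
Rule 3 (stop-cluster e-epenthesis): no segment meets the environment; /lukikefiakidoffeg/ is unchanged.
Rule 4 (degemination): /ff/ is a geminate; the first /f/ deletes. /lukikefiakidoffeg/ → lukikefiakidofeg.
Rule 5 (final devoicing): /g/ is a voiced obstruent in word-final position, so it devoices to [k]. /lukikefiakidofeg/ → lukikefiakidofek.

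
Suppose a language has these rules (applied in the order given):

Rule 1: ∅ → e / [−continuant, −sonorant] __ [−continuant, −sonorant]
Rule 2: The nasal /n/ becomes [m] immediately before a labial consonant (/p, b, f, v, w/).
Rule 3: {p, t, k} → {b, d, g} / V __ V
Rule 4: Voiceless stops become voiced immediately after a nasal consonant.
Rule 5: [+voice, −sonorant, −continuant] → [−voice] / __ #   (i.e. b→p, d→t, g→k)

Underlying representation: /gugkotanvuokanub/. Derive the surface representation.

Rule 1 (stop-cluster e-epenthesis): /g/ and /k/ form a stop–stop cluster, so [e] is inserted between them. /gugkotanvuokanub/ → gugekotanvuokanub.
Rule 2 (nasal place assimilation): /n/ precedes the labial consonant /v/, so it assimilates in place to [m]. /gugekotanvuokanub/ → gugekotamvuokanub.
Rule 3 (intervocalic voicing): /k/ is a voiceless stop between vowels /e/ and /o/, so it voices to [g]. /t/ is a voiceless stop between vowels /o/ and /a/, so it voices to [d]. /k/ is a voiceless stop between vowels /o/ and /a/, so it voices to [g]. /gugekotamvuokanub/ → gugegodamvuoganub.
Rule 4 (post-nasal voicing): no segment meets the environment; /gugegodamvuoganub/ is unchanged.
Rule 5 (final devoicing): /b/ is a voiced stop in word-final position, so it devoices to [p]. /gugegodamvuoganub/ → gugegodamvuoganup.

gugegodamvuoganup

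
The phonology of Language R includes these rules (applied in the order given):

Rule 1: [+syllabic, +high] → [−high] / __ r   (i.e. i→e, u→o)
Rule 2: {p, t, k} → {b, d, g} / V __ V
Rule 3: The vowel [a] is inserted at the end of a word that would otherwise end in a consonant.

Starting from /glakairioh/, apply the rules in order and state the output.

Rule 1 (pre-rhotic lowering): /i/ is a high vowel immediately before /r/, so it lowers to [e]. /glakairioh/ → glakaerioh.
Rule 2 (intervocalic voicing): /k/ is a voiceless stop between vowels /a/ and /a/, so it voices to [g]. /glakaerioh/ → glagaerioh.
Rule 3 (final a-epenthesis): the form ends in the consonant /h/, so [a] is inserted word-finally. /glagaerioh/ → glagaerioha.

glagaerioha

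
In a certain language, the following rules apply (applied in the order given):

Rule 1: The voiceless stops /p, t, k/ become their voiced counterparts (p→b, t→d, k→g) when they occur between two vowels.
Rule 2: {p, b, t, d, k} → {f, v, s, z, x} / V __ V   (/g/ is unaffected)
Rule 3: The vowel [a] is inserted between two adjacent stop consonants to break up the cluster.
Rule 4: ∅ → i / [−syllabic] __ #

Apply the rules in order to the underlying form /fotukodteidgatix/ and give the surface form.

fozugodateidagazixi

Rule 1 (intervocalic voicing): /t/ is a voiceless stop between vowels /o/ and /u/, so it voices to [d]. /k/ is a voiceless stop between vowels /u/ and /o/, so it voices to [g]. /t/ is a voiceless stop between vowels /a/ and /i/, so it voices to [d]. /fotukodteidgatix/ → fodugodteidgadix.
Rule 2 (intervocalic spirantization): /d/ is a stop between vowels /o/ and /u/, so it spirantizes to the fricative [z]. /d/ is a stop between vowels /a/ and /i/, so it spirantizes to the fricative [z]. /fodugodteidgadix/ → fozugodteidgazix.
Rule 3 (stop-cluster a-epenthesis): /d/ and /t/ form a stop–stop cluster, so [a] is inserted between them. /d/ and /g/ form a stop–stop cluster, so [a] is inserted between them. /fozugodteidgazix/ → fozugodateidagazix.
Rule 4 (final i-epenthesis): the form ends in the consonant /x/, so [i] is inserted word-finally. /fozugodateidagazix/ → fozugodateidagazixi.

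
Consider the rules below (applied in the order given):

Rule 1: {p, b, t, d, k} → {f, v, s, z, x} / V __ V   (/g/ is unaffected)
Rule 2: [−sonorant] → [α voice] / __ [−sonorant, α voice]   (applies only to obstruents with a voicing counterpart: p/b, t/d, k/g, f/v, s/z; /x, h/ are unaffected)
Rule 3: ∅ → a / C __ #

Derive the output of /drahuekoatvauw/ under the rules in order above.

drahuexoadvauwa

Rule 1 (intervocalic spirantization): /k/ is a stop between vowels /e/ and /o/, so it spirantizes to the fricative [x]. /drahuekoatvauw/ → drahuexoatvauw.
Rule 2 (regressive voicing assimilation): /t/ precedes the voiced obstruent /v/, so it voices to [d] by assimilation. /drahuexoatvauw/ → drahuexoadvauw.
Rule 3 (final a-epenthesis): the form ends in the consonant /w/, so [a] is inserted word-finally. /drahuexoadvauw/ → drahuexoadvauwa.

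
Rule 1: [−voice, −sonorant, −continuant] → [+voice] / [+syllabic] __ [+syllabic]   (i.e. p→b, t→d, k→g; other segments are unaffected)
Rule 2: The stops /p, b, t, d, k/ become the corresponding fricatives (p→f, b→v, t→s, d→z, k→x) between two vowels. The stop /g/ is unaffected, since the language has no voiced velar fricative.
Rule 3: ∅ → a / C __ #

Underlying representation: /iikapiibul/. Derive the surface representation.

iigaviivula

Rule 1 (intervocalic voicing): /k/ is a voiceless stop between vowels /i/ and /a/, so it voices to [g]. /p/ is a voiceless stop between vowels /a/ and /i/, so it voices to [b]. /iikapiibul/ → iigabiibul.
Rule 2 (intervocalic spirantization): /b/ is a stop between vowels /a/ and /i/, so it spirantizes to the fricative [v]. /b/ is a stop between vowels /i/ and /u/, so it spirantizes to the fricative [v]. /iigabiibul/ → iigaviivul.
Rule 3 (final a-epenthesis): the form ends in the consonant /l/, so [a] is inserted word-finally. /iigaviivul/ → iigaviivula.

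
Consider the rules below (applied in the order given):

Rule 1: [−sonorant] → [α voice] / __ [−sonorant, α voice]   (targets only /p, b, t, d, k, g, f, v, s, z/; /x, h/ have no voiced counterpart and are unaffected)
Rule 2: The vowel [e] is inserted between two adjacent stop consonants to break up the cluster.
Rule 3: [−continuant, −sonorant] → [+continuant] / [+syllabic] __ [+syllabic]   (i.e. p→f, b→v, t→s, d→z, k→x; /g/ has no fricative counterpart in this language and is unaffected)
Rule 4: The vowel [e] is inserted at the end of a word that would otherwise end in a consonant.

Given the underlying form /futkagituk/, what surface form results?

fusexagisuke

Rule 1 (regressive voicing assimilation): no segment meets the environment; /futkagituk/ is unchanged.
Rule 2 (stop-cluster e-epenthesis): /t/ and /k/ form a stop–stop cluster, so [e] is inserted between them. /futkagituk/ → futekagituk.
Rule 3 (intervocalic spirantization): /t/ is a stop between vowels /u/ and /e/, so it spirantizes to the fricative [s]. /k/ is a stop between vowels /e/ and /a/, so it spirantizes to the fricative [x]. /t/ is a stop between vowels /i/ and /u/, so it spirantizes to the fricative [s]. /futekagituk/ → fusexagisuk.
Rule 4 (final e-epenthesis): the form ends in the consonant /k/, so [e] is inserted word-finally. /fusexagisuk/ → fusexagisuke.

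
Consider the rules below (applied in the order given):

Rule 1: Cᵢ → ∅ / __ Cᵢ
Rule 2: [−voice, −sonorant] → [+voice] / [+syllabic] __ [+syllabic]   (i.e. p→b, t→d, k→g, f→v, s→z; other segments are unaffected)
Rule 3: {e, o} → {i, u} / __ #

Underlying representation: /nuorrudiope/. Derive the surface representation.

nuorudiobi

Rule 1 (degemination): /rr/ is a geminate; the first /r/ deletes. /nuorrudiope/ → nuorudiope.
Rule 2 (intervocalic voicing): /p/ is a voiceless obstruent between vowels /o/ and /e/, so it voices to [b]. /nuorudiope/ → nuorudiobe.
Rule 3 (final vowel raising): /e/ is a mid vowel in word-final position, so it raises to [i]. /nuorudiobe/ → nuorudiobi.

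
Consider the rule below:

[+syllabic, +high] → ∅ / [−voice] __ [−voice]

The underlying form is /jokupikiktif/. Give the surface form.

/u/ is a high vowel flanked by voiceless consonants /k/ and /p/, so it deletes.
/i/ is a high vowel flanked by voiceless consonants /p/ and /k/, so it deletes.
/i/ is a high vowel flanked by voiceless consonants /k/ and /k/, so it deletes.
/i/ is a high vowel flanked by voiceless consonants /t/ and /f/, so it deletes.
Surface form: [jokpkktf].

jokpkktf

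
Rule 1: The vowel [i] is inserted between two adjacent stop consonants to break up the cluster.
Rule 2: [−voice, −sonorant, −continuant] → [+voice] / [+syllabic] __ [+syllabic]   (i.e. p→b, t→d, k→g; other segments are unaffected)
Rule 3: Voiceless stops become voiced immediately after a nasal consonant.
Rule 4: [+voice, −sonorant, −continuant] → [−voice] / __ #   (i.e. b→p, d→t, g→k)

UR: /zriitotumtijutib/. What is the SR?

Rule 1 (stop-cluster i-epenthesis): no segment meets the environment; /zriitotumtijutib/ is unchanged.
Rule 2 (intervocalic voicing): /t/ is a voiceless stop between vowels /i/ and /o/, so it voices to [d]. /t/ is a voiceless stop between vowels /o/ and /u/, so it voices to [d]. /t/ is a voiceless stop between vowels /u/ and /i/, so it voices to [d]. /zriitotumtijutib/ → zriidodumtijudib.
Rule 3 (post-nasal voicing): /t/ is a voiceless stop immediately after the nasal /m/, so it voices to [d]. /zriidodumtijudib/ → zriidodumdijudib.
Rule 4 (final devoicing): /b/ is a voiced stop in word-final position, so it devoices to [p]. /zriidodumdijudib/ → zriidodumdijudip.

zriidodumdijudip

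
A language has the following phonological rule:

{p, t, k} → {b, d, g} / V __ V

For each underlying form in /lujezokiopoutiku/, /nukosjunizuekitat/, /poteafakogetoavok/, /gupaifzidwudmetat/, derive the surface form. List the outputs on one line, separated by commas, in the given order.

lujezogioboudigu, nugosjunizuegidat, podeafagogedoavok, gubaifzidwudmedat

/lujezokiopoutiku/: /k/ is a voiceless stop between vowels /o/ and /i/, so it voices to [g]. /p/ is a voiceless stop between vowels /o/ and /o/, so it voices to [b]. /t/ is a voiceless stop between vowels /u/ and /i/, so it voices to [d]. /k/ is a voiceless stop between vowels /i/ and /u/, so it voices to [g]. → [lujezogioboudigu].
/nukosjunizuekitat/: /k/ is a voiceless stop between vowels /u/ and /o/, so it voices to [g]. /k/ is a voiceless stop between vowels /e/ and /i/, so it voices to [g]. /t/ is a voiceless stop between vowels /i/ and /a/, so it voices to [d]. → [nugosjunizuegidat].
/poteafakogetoavok/: /t/ is a voiceless stop between vowels /o/ and /e/, so it voices to [d]. /k/ is a voiceless stop between vowels /a/ and /o/, so it voices to [g]. /t/ is a voiceless stop between vowels /e/ and /o/, so it voices to [d]. → [podeafagogedoavok].
/gupaifzidwudmetat/: /p/ is a voiceless stop between vowels /u/ and /a/, so it voices to [b]. /t/ is a voiceless stop between vowels /e/ and /a/, so it voices to [d]. → [gubaifzidwudmedat].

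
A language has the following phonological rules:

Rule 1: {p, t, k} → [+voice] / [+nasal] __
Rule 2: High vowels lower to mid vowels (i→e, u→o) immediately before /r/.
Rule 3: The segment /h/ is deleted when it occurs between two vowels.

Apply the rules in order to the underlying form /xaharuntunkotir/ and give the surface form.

xaarundungoter

Rule 1 (post-nasal voicing): /t/ is a voiceless stop immediately after the nasal /n/, so it voices to [d]. /k/ is a voiceless stop immediately after the nasal /n/, so it voices to [g]. /xaharuntunkotir/ → xaharundungotir.
Rule 2 (pre-rhotic lowering): /i/ is a high vowel immediately before /r/, so it lowers to [e]. /xaharundungotir/ → xaharundungoter.
Rule 3 (intervocalic h-deletion): /h/ occurs between vowels /a/ and /a/, so it deletes. /xaharundungoter/ → xaarundungoter.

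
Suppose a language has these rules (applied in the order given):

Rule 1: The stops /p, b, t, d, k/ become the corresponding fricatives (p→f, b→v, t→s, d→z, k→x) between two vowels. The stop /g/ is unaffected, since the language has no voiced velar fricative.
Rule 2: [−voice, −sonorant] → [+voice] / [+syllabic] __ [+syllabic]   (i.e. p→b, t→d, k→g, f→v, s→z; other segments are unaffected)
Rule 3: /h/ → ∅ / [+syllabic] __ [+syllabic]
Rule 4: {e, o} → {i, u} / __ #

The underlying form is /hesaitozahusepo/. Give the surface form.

Rule 1 (intervocalic spirantization): /t/ is a stop between vowels /i/ and /o/, so it spirantizes to the fricative [s]. /p/ is a stop between vowels /e/ and /o/, so it spirantizes to the fricative [f]. /hesaitozahusepo/ → hesaisozahusefo.
Rule 2 (intervocalic voicing): /s/ is a voiceless obstruent between vowels /e/ and /a/, so it voices to [z]. /s/ is a voiceless obstruent between vowels /i/ and /o/, so it voices to [z]. /s/ is a voiceless obstruent between vowels /u/ and /e/, so it voices to [z]. /f/ is a voiceless obstruent between vowels /e/ and /o/, so it voices to [v]. /hesaisozahusefo/ → hezaizozahuzevo.
Rule 3 (intervocalic h-deletion): /h/ occurs between vowels /a/ and /u/, so it deletes. /hezaizozahuzevo/ → hezaizozauzevo.
Rule 4 (final vowel raising): /o/ is a mid vowel in word-final position, so it raises to [u]. /hezaizozauzevo/ → hezaizozauzevu.

hezaizozauzevu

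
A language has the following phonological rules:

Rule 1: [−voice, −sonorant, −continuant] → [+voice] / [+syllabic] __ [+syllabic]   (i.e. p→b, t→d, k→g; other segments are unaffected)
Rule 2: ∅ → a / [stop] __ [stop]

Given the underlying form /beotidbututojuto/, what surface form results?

Rule 1 (intervocalic voicing): /t/ is a voiceless stop between vowels /o/ and /i/, so it voices to [d]. /t/ is a voiceless stop between vowels /u/ and /u/, so it voices to [d]. /t/ is a voiceless stop between vowels /u/ and /o/, so it voices to [d]. /t/ is a voiceless stop between vowels /u/ and /o/, so it voices to [d]. /beotidbututojuto/ → beodidbududojudo.
Rule 2 (stop-cluster a-epenthesis): /d/ and /b/ form a stop–stop cluster, so [a] is inserted between them. /beodidbududojudo/ → beodidabududojudo.

beodidabududojudo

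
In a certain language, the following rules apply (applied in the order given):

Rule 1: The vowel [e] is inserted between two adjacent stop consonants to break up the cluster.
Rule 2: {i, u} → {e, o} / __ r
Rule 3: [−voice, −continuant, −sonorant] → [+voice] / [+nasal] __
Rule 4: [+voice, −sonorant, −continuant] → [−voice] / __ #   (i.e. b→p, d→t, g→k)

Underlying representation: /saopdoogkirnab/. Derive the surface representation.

Rule 1 (stop-cluster e-epenthesis): /p/ and /d/ form a stop–stop cluster, so [e] is inserted between them. /g/ and /k/ form a stop–stop cluster, so [e] is inserted between them. /saopdoogkirnab/ → saopedoogekirnab.
Rule 2 (pre-rhotic lowering): /i/ is a high vowel immediately before /r/, so it lowers to [e]. /saopedoogekirnab/ → saopedoogekernab.
Rule 3 (post-nasal voicing): no segment meets the environment; /saopedoogekernab/ is unchanged.
Rule 4 (final devoicing): /b/ is a voiced stop in word-final position, so it devoices to [p]. /saopedoogekernab/ → saopedoogekernap.

saopedoogekernap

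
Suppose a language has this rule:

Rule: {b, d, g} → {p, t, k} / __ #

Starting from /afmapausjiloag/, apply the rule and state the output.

/g/ is a voiced stop in word-final position, so it devoices to [k].
Surface form: [afmapausjiloak].

afmapausjiloak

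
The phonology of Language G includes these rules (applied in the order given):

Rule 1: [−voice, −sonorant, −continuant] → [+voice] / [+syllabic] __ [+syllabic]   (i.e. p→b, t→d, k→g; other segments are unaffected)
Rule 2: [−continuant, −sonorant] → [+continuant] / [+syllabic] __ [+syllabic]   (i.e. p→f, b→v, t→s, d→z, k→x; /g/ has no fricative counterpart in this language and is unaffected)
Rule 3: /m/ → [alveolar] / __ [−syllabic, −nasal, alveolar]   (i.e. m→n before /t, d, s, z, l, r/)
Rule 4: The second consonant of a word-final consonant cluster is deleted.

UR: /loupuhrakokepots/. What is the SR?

louvuhragogevot

Rule 1 (intervocalic voicing): /p/ is a voiceless stop between vowels /u/ and /u/, so it voices to [b]. /k/ is a voiceless stop between vowels /a/ and /o/, so it voices to [g]. /k/ is a voiceless stop between vowels /o/ and /e/, so it voices to [g]. /p/ is a voiceless stop between vowels /e/ and /o/, so it voices to [b]. /loupuhrakokepots/ → loubuhragogebots.
Rule 2 (intervocalic spirantization): /b/ is a stop between vowels /u/ and /u/, so it spirantizes to the fricative [v]. /b/ is a stop between vowels /e/ and /o/, so it spirantizes to the fricative [v]. /loubuhragogebots/ → louvuhragogevots.
Rule 3 (nasal place assimilation): no segment meets the environment; /louvuhragogevots/ is unchanged.
Rule 4 (final cluster simplification): /s/ is the second consonant of a word-final cluster /ts/, so it deletes. /louvuhragogevots/ → louvuhragogevot.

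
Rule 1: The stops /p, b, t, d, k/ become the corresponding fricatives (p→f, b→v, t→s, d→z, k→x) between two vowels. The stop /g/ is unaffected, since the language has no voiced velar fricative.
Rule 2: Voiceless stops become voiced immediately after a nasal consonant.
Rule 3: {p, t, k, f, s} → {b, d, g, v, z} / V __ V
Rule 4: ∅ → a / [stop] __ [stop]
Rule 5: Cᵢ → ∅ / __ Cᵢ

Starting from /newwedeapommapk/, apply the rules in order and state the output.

newezeavomapak

Rule 1 (intervocalic spirantization): /d/ is a stop between vowels /e/ and /e/, so it spirantizes to the fricative [z]. /p/ is a stop between vowels /a/ and /o/, so it spirantizes to the fricative [f]. /newwedeapommapk/ → newwezeafommapk.
Rule 2 (post-nasal voicing): no segment meets the environment; /newwezeafommapk/ is unchanged.
Rule 3 (intervocalic voicing): /f/ is a voiceless obstruent between vowels /a/ and /o/, so it voices to [v]. /newwezeafommapk/ → newwezeavommapk.
Rule 4 (stop-cluster a-epenthesis): /p/ and /k/ form a stop–stop cluster, so [a] is inserted between them. /newwezeavommapk/ → newwezeavommapak.
Rule 5 (degemination): /ww/ is a geminate; the first /w/ deletes. /mm/ is a geminate; the first /m/ deletes. /newwezeavommapak/ → newezeavomapak.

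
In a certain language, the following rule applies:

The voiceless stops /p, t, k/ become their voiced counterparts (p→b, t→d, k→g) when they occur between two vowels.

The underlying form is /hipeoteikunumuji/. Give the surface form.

/p/ is a voiceless stop between vowels /i/ and /e/, so it voices to [b].
/t/ is a voiceless stop between vowels /o/ and /e/, so it voices to [d].
/k/ is a voiceless stop between vowels /i/ and /u/, so it voices to [g].
Surface form: [hibeodeigunumuji].

hibeodeigunumuji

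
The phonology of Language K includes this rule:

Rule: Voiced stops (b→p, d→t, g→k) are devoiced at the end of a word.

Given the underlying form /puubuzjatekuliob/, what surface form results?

puubuzjatekuliop

/b/ is a voiced stop in word-final position, so it devoices to [p].
The other instance of /b/ does not occur in the required environment and remains unchanged.
Surface form: [puubuzjatekuliop].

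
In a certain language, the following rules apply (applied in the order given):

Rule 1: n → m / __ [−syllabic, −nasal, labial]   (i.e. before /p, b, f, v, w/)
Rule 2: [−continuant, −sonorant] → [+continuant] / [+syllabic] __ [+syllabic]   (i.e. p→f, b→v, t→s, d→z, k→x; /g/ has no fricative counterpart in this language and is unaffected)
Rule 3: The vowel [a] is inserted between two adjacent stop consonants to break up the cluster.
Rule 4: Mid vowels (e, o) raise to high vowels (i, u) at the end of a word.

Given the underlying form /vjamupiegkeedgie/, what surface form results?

Rule 1 (nasal place assimilation): no segment meets the environment; /vjamupiegkeedgie/ is unchanged.
Rule 2 (intervocalic spirantization): /p/ is a stop between vowels /u/ and /i/, so it spirantizes to the fricative [f]. /vjamupiegkeedgie/ → vjamufiegkeedgie.
Rule 3 (stop-cluster a-epenthesis): /g/ and /k/ form a stop–stop cluster, so [a] is inserted between them. /d/ and /g/ form a stop–stop cluster, so [a] is inserted between them. /vjamufiegkeedgie/ → vjamufiegakeedagie.
Rule 4 (final vowel raising): /e/ is a mid vowel in word-final position, so it raises to [i]. /vjamufiegakeedagie/ → vjamufiegakeedagii.

vjamufiegakeedagii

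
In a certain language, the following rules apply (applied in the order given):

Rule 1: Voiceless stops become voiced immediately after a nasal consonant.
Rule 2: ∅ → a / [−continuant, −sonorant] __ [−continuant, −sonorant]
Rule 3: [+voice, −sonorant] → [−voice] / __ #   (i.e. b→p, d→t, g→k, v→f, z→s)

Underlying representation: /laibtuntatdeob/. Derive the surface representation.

laibatundatadeop

Rule 1 (post-nasal voicing): /t/ is a voiceless stop immediately after the nasal /n/, so it voices to [d]. /laibtuntatdeob/ → laibtundatdeob.
Rule 2 (stop-cluster a-epenthesis): /b/ and /t/ form a stop–stop cluster, so [a] is inserted between them. /t/ and /d/ form a stop–stop cluster, so [a] is inserted between them. /laibtundatdeob/ → laibatundatadeob.
Rule 3 (final devoicing): /b/ is a voiced obstruent in word-final position, so it devoices to [p]. /laibatundatadeob/ → laibatundatadeop.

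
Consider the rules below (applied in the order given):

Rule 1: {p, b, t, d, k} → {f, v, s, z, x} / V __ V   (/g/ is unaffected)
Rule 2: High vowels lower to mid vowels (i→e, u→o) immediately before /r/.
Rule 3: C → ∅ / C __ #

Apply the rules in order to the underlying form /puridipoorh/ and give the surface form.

Rule 1 (intervocalic spirantization): /d/ is a stop between vowels /i/ and /i/, so it spirantizes to the fricative [z]. /p/ is a stop between vowels /i/ and /o/, so it spirantizes to the fricative [f]. /puridipoorh/ → purizifoorh.
Rule 2 (pre-rhotic lowering): /u/ is a high vowel immediately before /r/, so it lowers to [o]. /purizifoorh/ → porizifoorh.
Rule 3 (final cluster simplification): /h/ is the second consonant of a word-final cluster /rh/, so it deletes. /porizifoorh/ → porizifoor.

porizifoor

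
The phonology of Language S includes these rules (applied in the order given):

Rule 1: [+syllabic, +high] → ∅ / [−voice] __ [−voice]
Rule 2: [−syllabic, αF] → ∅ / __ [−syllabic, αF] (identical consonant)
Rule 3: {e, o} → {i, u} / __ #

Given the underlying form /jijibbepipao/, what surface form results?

Rule 1 (high vowel syncope): /i/ is a high vowel flanked by voiceless consonants /p/ and /p/, so it deletes. /jijibbepipao/ → jijibbeppao.
Rule 2 (degemination): /bb/ is a geminate; the first /b/ deletes. /pp/ is a geminate; the first /p/ deletes. /jijibbeppao/ → jijibepao.
Rule 3 (final vowel raising): /o/ is a mid vowel in word-final position, so it raises to [u]. /jijibepao/ → jijibepau.

jijibepau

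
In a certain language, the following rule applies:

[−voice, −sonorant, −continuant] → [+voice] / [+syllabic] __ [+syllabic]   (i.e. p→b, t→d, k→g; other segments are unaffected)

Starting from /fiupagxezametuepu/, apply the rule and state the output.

fiubagxezameduebu

/p/ is a voiceless stop between vowels /u/ and /a/, so it voices to [b].
/t/ is a voiceless stop between vowels /e/ and /u/, so it voices to [d].
/p/ is a voiceless stop between vowels /e/ and /u/, so it voices to [b].
Surface form: [fiubagxezameduebu].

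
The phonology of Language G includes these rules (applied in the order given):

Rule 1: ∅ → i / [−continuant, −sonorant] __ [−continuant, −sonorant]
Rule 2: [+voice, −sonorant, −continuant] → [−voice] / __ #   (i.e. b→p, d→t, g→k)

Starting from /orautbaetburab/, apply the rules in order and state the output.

orautibaetiburap

Rule 1 (stop-cluster i-epenthesis): /t/ and /b/ form a stop–stop cluster, so [i] is inserted between them. /t/ and /b/ form a stop–stop cluster, so [i] is inserted between them. /orautbaetburab/ → orautibaetiburab.
Rule 2 (final devoicing): /b/ is a voiced stop in word-final position, so it devoices to [p]. /orautibaetiburab/ → orautibaetiburap.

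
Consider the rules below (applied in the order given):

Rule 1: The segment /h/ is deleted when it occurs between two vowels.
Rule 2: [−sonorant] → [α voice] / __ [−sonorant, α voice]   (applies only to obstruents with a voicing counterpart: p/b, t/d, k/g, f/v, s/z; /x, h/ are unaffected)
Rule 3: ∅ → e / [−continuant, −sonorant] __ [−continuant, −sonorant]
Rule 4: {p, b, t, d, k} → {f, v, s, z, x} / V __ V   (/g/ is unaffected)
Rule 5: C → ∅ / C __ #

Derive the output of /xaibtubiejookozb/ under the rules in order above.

xaifesuviejooxoz

Rule 1 (intervocalic h-deletion): no segment meets the environment; /xaibtubiejookozb/ is unchanged.
Rule 2 (regressive voicing assimilation): /b/ precedes the voiceless obstruent /t/, so it devoices to [p] by assimilation. /xaibtubiejookozb/ → xaiptubiejookozb.
Rule 3 (stop-cluster e-epenthesis): /p/ and /t/ form a stop–stop cluster, so [e] is inserted between them. /xaiptubiejookozb/ → xaipetubiejookozb.
Rule 4 (intervocalic spirantization): /p/ is a stop between vowels /i/ and /e/, so it spirantizes to the fricative [f]. /t/ is a stop between vowels /e/ and /u/, so it spirantizes to the fricative [s]. /b/ is a stop between vowels /u/ and /i/, so it spirantizes to the fricative [v]. /k/ is a stop between vowels /o/ and /o/, so it spirantizes to the fricative [x]. /xaipetubiejookozb/ → xaifesuviejooxozb.
Rule 5 (final cluster simplification): /b/ is the second consonant of a word-final cluster /zb/, so it deletes. /xaifesuviejooxozb/ → xaifesuviejooxoz.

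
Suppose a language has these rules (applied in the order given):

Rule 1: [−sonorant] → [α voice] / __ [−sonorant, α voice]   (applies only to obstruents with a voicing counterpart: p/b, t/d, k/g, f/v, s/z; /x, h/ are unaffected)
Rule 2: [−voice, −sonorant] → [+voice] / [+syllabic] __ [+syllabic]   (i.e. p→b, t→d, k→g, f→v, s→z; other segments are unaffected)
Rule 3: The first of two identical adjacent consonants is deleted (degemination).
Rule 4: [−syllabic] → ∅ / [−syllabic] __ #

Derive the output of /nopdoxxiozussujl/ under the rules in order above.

Rule 1 (regressive voicing assimilation): /p/ precedes the voiced obstruent /d/, so it voices to [b] by assimilation. /nopdoxxiozussujl/ → nobdoxxiozussujl.
Rule 2 (intervocalic voicing): no segment meets the environment; /nobdoxxiozussujl/ is unchanged.
Rule 3 (degemination): /xx/ is a geminate; the first /x/ deletes. /ss/ is a geminate; the first /s/ deletes. /nobdoxxiozussujl/ → nobdoxiozusujl.
Rule 4 (final cluster simplification): /l/ is the second consonant of a word-final cluster /jl/, so it deletes. /nobdoxiozusujl/ → nobdoxiozusuj.

nobdoxiozusuj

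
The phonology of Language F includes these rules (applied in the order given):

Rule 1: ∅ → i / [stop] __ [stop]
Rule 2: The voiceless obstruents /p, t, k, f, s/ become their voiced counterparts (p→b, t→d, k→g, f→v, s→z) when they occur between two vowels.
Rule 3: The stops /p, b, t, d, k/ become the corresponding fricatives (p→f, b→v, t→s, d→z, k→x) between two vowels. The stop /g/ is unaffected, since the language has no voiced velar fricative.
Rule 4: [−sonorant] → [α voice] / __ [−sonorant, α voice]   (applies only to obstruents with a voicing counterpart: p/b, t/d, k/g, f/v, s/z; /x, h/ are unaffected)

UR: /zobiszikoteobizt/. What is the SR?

zovizzigozeovist

Rule 1 (stop-cluster i-epenthesis): no segment meets the environment; /zobiszikoteobizt/ is unchanged.
Rule 2 (intervocalic voicing): /k/ is a voiceless obstruent between vowels /i/ and /o/, so it voices to [g]. /t/ is a voiceless obstruent between vowels /o/ and /e/, so it voices to [d]. /zobiszikoteobizt/ → zobiszigodeobizt.
Rule 3 (intervocalic spirantization): /b/ is a stop between vowels /o/ and /i/, so it spirantizes to the fricative [v]. /d/ is a stop between vowels /o/ and /e/, so it spirantizes to the fricative [z]. /b/ is a stop between vowels /o/ and /i/, so it spirantizes to the fricative [v]. /zobiszigodeobizt/ → zoviszigozeovizt.
Rule 4 (regressive voicing assimilation): /s/ precedes the voiced obstruent /z/, so it voices to [z] by assimilation. /z/ precedes the voiceless obstruent /t/, so it devoices to [s] by assimilation. /zoviszigozeovizt/ → zovizzigozeovist.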